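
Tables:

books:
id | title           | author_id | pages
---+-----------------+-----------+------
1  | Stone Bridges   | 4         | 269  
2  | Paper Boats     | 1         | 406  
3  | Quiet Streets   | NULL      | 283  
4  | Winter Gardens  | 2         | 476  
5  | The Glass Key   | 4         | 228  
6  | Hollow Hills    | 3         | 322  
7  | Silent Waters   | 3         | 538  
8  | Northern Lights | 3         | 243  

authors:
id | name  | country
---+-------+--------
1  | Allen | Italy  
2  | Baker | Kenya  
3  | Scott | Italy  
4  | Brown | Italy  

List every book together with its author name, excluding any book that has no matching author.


INNER JOIN keeps only books rows whose author_id matches an id in authors. Walk through each book:
  - book 1 (Stone Bridges): author_id=4 -> matches Brown
  - book 2 (Paper Boats): author_id=1 -> matches Allen
  - book 3 (Quiet Streets): author_id=NULL, no match -> dropped
  - book 4 (Winter Gardens): author_id=2 -> matches Baker
  - book 5 (The Glass Key): author_id=4 -> matches Brown
  - book 6 (Hollow Hills): author_id=3 -> matches Scott
  - book 7 (Silent Waters): author_id=3 -> matches Scott
  - book 8 (Northern Lights): author_id=3 -> matches Scott
So 1 of 8 rows is dropped.

SQL:
SELECT a.title, b.name AS author
FROM books a
INNER JOIN authors b ON a.author_id = b.id

Result:
title           | author
----------------+-------
Stone Bridges   | Brown 
Paper Boats     | Allen 
Winter Gardens  | Baker 
The Glass Key   | Brown 
Hollow Hills    | Scott 
Silent Waters   | Scott 
Northern Lights | Scott 


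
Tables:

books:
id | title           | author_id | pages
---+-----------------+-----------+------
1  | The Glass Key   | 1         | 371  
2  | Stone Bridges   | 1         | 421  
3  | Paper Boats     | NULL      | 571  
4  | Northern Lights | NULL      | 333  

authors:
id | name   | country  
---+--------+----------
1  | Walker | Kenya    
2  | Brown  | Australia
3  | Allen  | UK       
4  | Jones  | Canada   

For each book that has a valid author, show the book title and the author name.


INNER JOIN keeps only books rows whose author_id matches an id in authors. Walk through each book:
  - book 1 (The Glass Key): author_id=1 -> matches Walker
  - book 2 (Stone Bridges): author_id=1 -> matches Walker
  - book 3 (Paper Boats): author_id=NULL, no match -> dropped
  - book 4 (Northern Lights): author_id=NULL, no match -> dropped
So 2 of 4 rows are dropped.

SQL:
SELECT a.title, b.name AS author
FROM books a
INNER JOIN authors b ON a.author_id = b.id

Result:
title         | author
--------------+-------
The Glass Key | Walker
Stone Bridges | Walker


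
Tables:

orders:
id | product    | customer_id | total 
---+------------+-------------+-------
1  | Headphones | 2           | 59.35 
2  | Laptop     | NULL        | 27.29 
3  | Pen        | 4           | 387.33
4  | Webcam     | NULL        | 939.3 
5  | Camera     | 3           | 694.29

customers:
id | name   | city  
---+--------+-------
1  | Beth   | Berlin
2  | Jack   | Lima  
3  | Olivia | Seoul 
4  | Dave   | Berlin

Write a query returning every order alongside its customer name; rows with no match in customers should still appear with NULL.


LEFT JOIN keeps every row from orders (the left table); where customer_id has no match in customers, the customer columns become NULL. Walk through each order:
  - order 1 (Headphones): customer_id=2 -> matches Jack
  - order 2 (Laptop): customer_id=NULL, no match -> kept with NULL
  - order 3 (Pen): customer_id=4 -> matches Dave
  - order 4 (Webcam): customer_id=NULL, no match -> kept with NULL
  - order 5 (Camera): customer_id=3 -> matches Olivia
All 5 rows appear; 2 have NULL customer.

SQL:
SELECT a.product, b.name AS customer
FROM orders a
LEFT JOIN customers b ON a.customer_id = b.id

Result:
product    | customer
-----------+---------
Headphones | Jack    
Laptop     | NULL    
Pen        | Dave    
Webcam     | NULL    
Camera     | Olivia  


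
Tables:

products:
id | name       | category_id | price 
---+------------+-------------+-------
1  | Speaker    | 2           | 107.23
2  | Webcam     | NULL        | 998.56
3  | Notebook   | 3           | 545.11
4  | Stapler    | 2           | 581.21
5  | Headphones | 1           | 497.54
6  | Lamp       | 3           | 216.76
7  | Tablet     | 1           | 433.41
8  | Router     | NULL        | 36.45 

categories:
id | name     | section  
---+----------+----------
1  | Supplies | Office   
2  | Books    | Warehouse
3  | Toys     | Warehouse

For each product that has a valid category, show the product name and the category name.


INNER JOIN keeps only products rows whose category_id matches an id in categories. Walk through each product:
  - product 1 (Speaker): category_id=2 -> matches Books
  - product 2 (Webcam): category_id=NULL, no match -> dropped
  - product 3 (Notebook): category_id=3 -> matches Toys
  - product 4 (Stapler): category_id=2 -> matches Books
  - product 5 (Headphones): category_id=1 -> matches Supplies
  - product 6 (Lamp): category_id=3 -> matches Toys
  - product 7 (Tablet): category_id=1 -> matches Supplies
  - product 8 (Router): category_id=NULL, no match -> dropped
So 2 of 8 rows are dropped.

SQL:
SELECT a.name, b.name AS category
FROM products a
INNER JOIN categories b ON a.category_id = b.id

Result:
name       | category
-----------+---------
Speaker    | Books   
Notebook   | Toys    
Stapler    | Books   
Headphones | Supplies
Lamp       | Toys    
Tablet     | Supplies


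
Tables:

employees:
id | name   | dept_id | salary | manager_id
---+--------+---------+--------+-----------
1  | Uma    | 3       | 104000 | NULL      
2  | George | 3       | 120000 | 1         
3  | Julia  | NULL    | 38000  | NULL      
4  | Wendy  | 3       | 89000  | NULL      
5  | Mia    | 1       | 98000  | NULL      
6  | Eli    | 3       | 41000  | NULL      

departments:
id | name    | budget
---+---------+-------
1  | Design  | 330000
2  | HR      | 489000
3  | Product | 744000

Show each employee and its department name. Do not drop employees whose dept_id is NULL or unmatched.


LEFT JOIN keeps every row from employees (the left table); where dept_id has no match in departments, the department columns become NULL. Walk through each employee:
  - employee 1 (Uma): dept_id=3 -> matches Product
  - employee 2 (George): dept_id=3 -> matches Product
  - employee 3 (Julia): dept_id=NULL, no match -> kept with NULL
  - employee 4 (Wendy): dept_id=3 -> matches Product
  - employee 5 (Mia): dept_id=1 -> matches Design
  - employee 6 (Eli): dept_id=3 -> matches Product
All 6 rows appear; 1 has NULL department.

SQL:
SELECT a.name, b.name AS department
FROM employees a
LEFT JOIN departments b ON a.dept_id = b.id

Result:
name   | department
-------+-----------
Uma    | Product   
George | Product   
Julia  | NULL      
Wendy  | Product   
Mia    | Design    
Eli    | Product   


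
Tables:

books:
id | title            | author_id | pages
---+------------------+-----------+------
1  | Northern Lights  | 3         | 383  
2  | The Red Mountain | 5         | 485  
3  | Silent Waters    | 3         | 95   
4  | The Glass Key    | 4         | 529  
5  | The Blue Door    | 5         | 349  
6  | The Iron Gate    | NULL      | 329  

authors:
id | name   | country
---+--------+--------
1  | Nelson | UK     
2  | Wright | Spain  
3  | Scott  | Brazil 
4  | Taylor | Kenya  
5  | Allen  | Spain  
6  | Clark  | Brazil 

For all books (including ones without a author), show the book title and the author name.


LEFT JOIN keeps every row from books (the left table); where author_id has no match in authors, the author columns become NULL. Walk through each book:
  - book 1 (Northern Lights): author_id=3 -> matches Scott
  - book 2 (The Red Mountain): author_id=5 -> matches Allen
  - book 3 (Silent Waters): author_id=3 -> matches Scott
  - book 4 (The Glass Key): author_id=4 -> matches Taylor
  - book 5 (The Blue Door): author_id=5 -> matches Allen
  - book 6 (The Iron Gate): author_id=NULL, no match -> kept with NULL
All 6 rows appear; 1 has NULL author.

SQL:
SELECT a.title, b.name AS author
FROM books a
LEFT JOIN authors b ON a.author_id = b.id

Result:
title            | author
-----------------+-------
Northern Lights  | Scott 
The Red Mountain | Allen 
Silent Waters    | Scott 
The Glass Key    | Taylor
The Blue Door    | Allen 
The Iron Gate    | NULL  


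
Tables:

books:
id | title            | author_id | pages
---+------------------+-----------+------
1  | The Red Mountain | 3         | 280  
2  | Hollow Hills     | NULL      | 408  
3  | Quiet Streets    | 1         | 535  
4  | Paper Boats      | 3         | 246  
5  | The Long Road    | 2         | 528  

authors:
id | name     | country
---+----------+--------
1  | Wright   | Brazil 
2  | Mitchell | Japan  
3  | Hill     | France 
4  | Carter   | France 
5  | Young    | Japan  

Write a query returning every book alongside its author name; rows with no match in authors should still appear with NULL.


LEFT JOIN keeps every row from books (the left table); where author_id has no match in authors, the author columns become NULL. Walk through each book:
  - book 1 (The Red Mountain): author_id=3 -> matches Hill
  - book 2 (Hollow Hills): author_id=NULL, no match -> kept with NULL
  - book 3 (Quiet Streets): author_id=1 -> matches Wright
  - book 4 (Paper Boats): author_id=3 -> matches Hill
  - book 5 (The Long Road): author_id=2 -> matches Mitchell
All 5 rows appear; 1 has NULL author.

SQL:
SELECT a.title, b.name AS author
FROM books a
LEFT JOIN authors b ON a.author_id = b.id

Result:
title            | author  
-----------------+---------
The Red Mountain | Hill    
Hollow Hills     | NULL    
Quiet Streets    | Wright  
Paper Boats      | Hill    
The Long Road    | Mitchell


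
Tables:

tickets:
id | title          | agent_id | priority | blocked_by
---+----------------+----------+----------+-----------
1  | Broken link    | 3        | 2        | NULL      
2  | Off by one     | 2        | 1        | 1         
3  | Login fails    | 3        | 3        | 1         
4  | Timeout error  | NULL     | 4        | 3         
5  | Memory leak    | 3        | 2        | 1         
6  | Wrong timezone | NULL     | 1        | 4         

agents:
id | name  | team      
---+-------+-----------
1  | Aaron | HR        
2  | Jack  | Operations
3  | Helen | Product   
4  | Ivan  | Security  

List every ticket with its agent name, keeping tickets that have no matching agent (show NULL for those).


LEFT JOIN keeps every row from tickets (the left table); where agent_id has no match in agents, the agent columns become NULL. Walk through each ticket:
  - ticket 1 (Broken link): agent_id=3 -> matches Helen
  - ticket 2 (Off by one): agent_id=2 -> matches Jack
  - ticket 3 (Login fails): agent_id=3 -> matches Helen
  - ticket 4 (Timeout error): agent_id=NULL, no match -> kept with NULL
  - ticket 5 (Memory leak): agent_id=3 -> matches Helen
  - ticket 6 (Wrong timezone): agent_id=NULL, no match -> kept with NULL
All 6 rows appear; 2 have NULL agent.

SQL:
SELECT a.title, b.name AS agent
FROM tickets a
LEFT JOIN agents b ON a.agent_id = b.id

Result:
title          | agent
---------------+------
Broken link    | Helen
Off by one     | Jack 
Login fails    | Helen
Timeout error  | NULL 
Memory leak    | Helen
Wrong timezone | NULL 


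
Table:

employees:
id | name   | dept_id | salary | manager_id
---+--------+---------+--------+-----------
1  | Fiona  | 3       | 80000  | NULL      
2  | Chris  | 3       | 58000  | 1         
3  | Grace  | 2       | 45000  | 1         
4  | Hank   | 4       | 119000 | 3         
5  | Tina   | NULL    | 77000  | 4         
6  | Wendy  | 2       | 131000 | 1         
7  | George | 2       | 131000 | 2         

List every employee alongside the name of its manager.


This is a self-join: employees is joined to a second copy of itself, matching each row's manager_id to another row's id. Use LEFT JOIN so rows with manager_id=NULL are kept.
  - employee 1 (Fiona): manager_id=NULL -> NULL
  - employee 2 (Chris): manager_id=1 -> Fiona
  - employee 3 (Grace): manager_id=1 -> Fiona
  - employee 4 (Hank): manager_id=3 -> Grace
  - employee 5 (Tina): manager_id=4 -> Hank
  - employee 6 (Wendy): manager_id=1 -> Fiona
  - employee 7 (George): manager_id=2 -> Chris

SQL:
SELECT a.name AS item, b.name AS manager
FROM employees a
LEFT JOIN employees b ON a.manager_id = b.id

Result:
item   | manager
-------+--------
Fiona  | NULL   
Chris  | Fiona  
Grace  | Fiona  
Hank   | Grace  
Tina   | Hank   
Wendy  | Fiona  
George | Chris  


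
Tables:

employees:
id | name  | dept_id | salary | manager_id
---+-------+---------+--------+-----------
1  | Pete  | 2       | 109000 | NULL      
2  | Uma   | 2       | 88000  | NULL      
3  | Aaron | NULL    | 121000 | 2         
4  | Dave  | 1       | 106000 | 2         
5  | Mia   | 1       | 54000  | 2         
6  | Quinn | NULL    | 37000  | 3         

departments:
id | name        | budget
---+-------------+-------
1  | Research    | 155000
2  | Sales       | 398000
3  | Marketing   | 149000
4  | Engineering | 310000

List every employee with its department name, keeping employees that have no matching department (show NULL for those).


LEFT JOIN keeps every row from employees (the left table); where dept_id has no match in departments, the department columns become NULL. Walk through each employee:
  - employee 1 (Pete): dept_id=2 -> matches Sales
  - employee 2 (Uma): dept_id=2 -> matches Sales
  - employee 3 (Aaron): dept_id=NULL, no match -> kept with NULL
  - employee 4 (Dave): dept_id=1 -> matches Research
  - employee 5 (Mia): dept_id=1 -> matches Research
  - employee 6 (Quinn): dept_id=NULL, no match -> kept with NULL
All 6 rows appear; 2 have NULL department.

SQL:
SELECT a.name, b.name AS department
FROM employees a
LEFT JOIN departments b ON a.dept_id = b.id

Result:
name  | department
------+-----------
Pete  | Sales     
Uma   | Sales     
Aaron | NULL      
Dave  | Research  
Mia   | Research  
Quinn | NULL      


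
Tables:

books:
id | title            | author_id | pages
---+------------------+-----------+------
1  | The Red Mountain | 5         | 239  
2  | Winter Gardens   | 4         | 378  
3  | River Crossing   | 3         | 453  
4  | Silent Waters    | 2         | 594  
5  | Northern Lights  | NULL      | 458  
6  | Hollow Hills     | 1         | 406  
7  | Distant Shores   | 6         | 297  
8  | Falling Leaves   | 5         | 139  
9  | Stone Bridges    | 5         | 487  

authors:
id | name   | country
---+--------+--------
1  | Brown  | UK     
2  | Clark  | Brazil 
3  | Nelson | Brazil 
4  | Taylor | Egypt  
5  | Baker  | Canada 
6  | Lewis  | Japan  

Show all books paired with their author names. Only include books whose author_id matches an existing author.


INNER JOIN keeps only books rows whose author_id matches an id in authors. Walk through each book:
  - book 1 (The Red Mountain): author_id=5 -> matches Baker
  - book 2 (Winter Gardens): author_id=4 -> matches Taylor
  - book 3 (River Crossing): author_id=3 -> matches Nelson
  - book 4 (Silent Waters): author_id=2 -> matches Clark
  - book 5 (Northern Lights): author_id=NULL, no match -> dropped
  - book 6 (Hollow Hills): author_id=1 -> matches Brown
  - book 7 (Distant Shores): author_id=6 -> matches Lewis
  - book 8 (Falling Leaves): author_id=5 -> matches Baker
  - book 9 (Stone Bridges): author_id=5 -> matches Baker
So 1 of 9 rows is dropped.

SQL:
SELECT a.title, b.name AS author
FROM books a
INNER JOIN authors b ON a.author_id = b.id

Result:
title            | author
-----------------+-------
The Red Mountain | Baker 
Winter Gardens   | Taylor
River Crossing   | Nelson
Silent Waters    | Clark 
Hollow Hills     | Brown 
Distant Shores   | Lewis 
Falling Leaves   | Baker 
Stone Bridges    | Baker 


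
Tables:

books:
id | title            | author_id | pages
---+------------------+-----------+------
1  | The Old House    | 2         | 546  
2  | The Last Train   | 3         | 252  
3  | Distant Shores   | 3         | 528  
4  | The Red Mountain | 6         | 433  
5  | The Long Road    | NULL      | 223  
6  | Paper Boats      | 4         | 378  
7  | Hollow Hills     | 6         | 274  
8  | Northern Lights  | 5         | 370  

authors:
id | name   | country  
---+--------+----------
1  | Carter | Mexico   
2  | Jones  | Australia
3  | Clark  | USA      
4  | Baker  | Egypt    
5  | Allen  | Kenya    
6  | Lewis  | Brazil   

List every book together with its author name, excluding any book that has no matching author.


INNER JOIN keeps only books rows whose author_id matches an id in authors. Walk through each book:
  - book 1 (The Old House): author_id=2 -> matches Jones
  - book 2 (The Last Train): author_id=3 -> matches Clark
  - book 3 (Distant Shores): author_id=3 -> matches Clark
  - book 4 (The Red Mountain): author_id=6 -> matches Lewis
  - book 5 (The Long Road): author_id=NULL, no match -> dropped
  - book 6 (Paper Boats): author_id=4 -> matches Baker
  - book 7 (Hollow Hills): author_id=6 -> matches Lewis
  - book 8 (Northern Lights): author_id=5 -> matches Allen
So 1 of 8 rows is dropped.

SQL:
SELECT a.title, b.name AS author
FROM books a
INNER JOIN authors b ON a.author_id = b.id

Result:
title            | author
-----------------+-------
The Old House    | Jones 
The Last Train   | Clark 
Distant Shores   | Clark 
The Red Mountain | Lewis 
Paper Boats      | Baker 
Hollow Hills     | Lewis 
Northern Lights  | Allen 


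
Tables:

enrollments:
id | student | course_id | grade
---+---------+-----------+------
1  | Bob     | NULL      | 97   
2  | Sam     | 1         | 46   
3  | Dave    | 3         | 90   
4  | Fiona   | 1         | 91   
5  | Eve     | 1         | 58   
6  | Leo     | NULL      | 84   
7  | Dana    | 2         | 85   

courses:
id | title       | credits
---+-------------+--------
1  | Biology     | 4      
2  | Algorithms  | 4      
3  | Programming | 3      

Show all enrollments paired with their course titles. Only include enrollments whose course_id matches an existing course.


INNER JOIN keeps only enrollments rows whose course_id matches an id in courses. Walk through each enrollment:
  - enrollment 1 (Bob): course_id=NULL, no match -> dropped
  - enrollment 2 (Sam): course_id=1 -> matches Biology
  - enrollment 3 (Dave): course_id=3 -> matches Programming
  - enrollment 4 (Fiona): course_id=1 -> matches Biology
  - enrollment 5 (Eve): course_id=1 -> matches Biology
  - enrollment 6 (Leo): course_id=NULL, no match -> dropped
  - enrollment 7 (Dana): course_id=2 -> matches Algorithms
So 2 of 7 rows are dropped.

SQL:
SELECT a.student, b.title AS course
FROM enrollments a
INNER JOIN courses b ON a.course_id = b.id

Result:
student | course     
--------+------------
Sam     | Biology    
Dave    | Programming
Fiona   | Biology    
Eve     | Biology    
Dana    | Algorithms 


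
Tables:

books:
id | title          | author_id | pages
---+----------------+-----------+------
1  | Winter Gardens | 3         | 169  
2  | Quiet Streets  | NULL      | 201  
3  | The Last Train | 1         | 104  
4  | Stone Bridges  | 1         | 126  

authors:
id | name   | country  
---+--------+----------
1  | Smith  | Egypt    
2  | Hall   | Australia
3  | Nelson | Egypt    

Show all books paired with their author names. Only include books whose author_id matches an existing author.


INNER JOIN keeps only books rows whose author_id matches an id in authors. Walk through each book:
  - book 1 (Winter Gardens): author_id=3 -> matches Nelson
  - book 2 (Quiet Streets): author_id=NULL, no match -> dropped
  - book 3 (The Last Train): author_id=1 -> matches Smith
  - book 4 (Stone Bridges): author_id=1 -> matches Smith
So 1 of 4 rows is dropped.

SQL:
SELECT a.title, b.name AS author
FROM books a
INNER JOIN authors b ON a.author_id = b.id

Result:
title          | author
---------------+-------
Winter Gardens | Nelson
The Last Train | Smith 
Stone Bridges  | Smith 


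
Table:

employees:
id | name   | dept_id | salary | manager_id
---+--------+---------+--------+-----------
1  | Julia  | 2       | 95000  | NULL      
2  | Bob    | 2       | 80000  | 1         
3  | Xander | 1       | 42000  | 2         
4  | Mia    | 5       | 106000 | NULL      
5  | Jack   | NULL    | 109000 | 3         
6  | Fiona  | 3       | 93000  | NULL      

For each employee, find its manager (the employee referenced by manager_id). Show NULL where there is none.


This is a self-join: employees is joined to a second copy of itself, matching each row's manager_id to another row's id. Use LEFT JOIN so rows with manager_id=NULL are kept.
  - employee 1 (Julia): manager_id=NULL -> NULL
  - employee 2 (Bob): manager_id=1 -> Julia
  - employee 3 (Xander): manager_id=2 -> Bob
  - employee 4 (Mia): manager_id=NULL -> NULL
  - employee 5 (Jack): manager_id=3 -> Xander
  - employee 6 (Fiona): manager_id=NULL -> NULL

SQL:
SELECT a.name AS item, b.name AS manager
FROM employees a
LEFT JOIN employees b ON a.manager_id = b.id

Result:
item   | manager
-------+--------
Julia  | NULL   
Bob    | Julia  
Xander | Bob    
Mia    | NULL   
Jack   | Xander 
Fiona  | NULL   


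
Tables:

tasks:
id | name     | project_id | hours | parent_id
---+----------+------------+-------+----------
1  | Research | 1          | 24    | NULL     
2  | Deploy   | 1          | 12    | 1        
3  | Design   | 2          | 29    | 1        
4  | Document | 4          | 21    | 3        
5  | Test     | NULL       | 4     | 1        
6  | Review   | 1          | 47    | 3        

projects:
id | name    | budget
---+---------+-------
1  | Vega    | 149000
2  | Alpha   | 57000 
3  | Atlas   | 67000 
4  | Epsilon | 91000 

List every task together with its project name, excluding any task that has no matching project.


INNER JOIN keeps only tasks rows whose project_id matches an id in projects. Walk through each task:
  - task 1 (Research): project_id=1 -> matches Vega
  - task 2 (Deploy): project_id=1 -> matches Vega
  - task 3 (Design): project_id=2 -> matches Alpha
  - task 4 (Document): project_id=4 -> matches Epsilon
  - task 5 (Test): project_id=NULL, no match -> dropped
  - task 6 (Review): project_id=1 -> matches Vega
So 1 of 6 rows is dropped.

SQL:
SELECT a.name, b.name AS project
FROM tasks a
INNER JOIN projects b ON a.project_id = b.id

Result:
name     | project
---------+--------
Research | Vega   
Deploy   | Vega   
Design   | Alpha  
Document | Epsilon
Review   | Vega   


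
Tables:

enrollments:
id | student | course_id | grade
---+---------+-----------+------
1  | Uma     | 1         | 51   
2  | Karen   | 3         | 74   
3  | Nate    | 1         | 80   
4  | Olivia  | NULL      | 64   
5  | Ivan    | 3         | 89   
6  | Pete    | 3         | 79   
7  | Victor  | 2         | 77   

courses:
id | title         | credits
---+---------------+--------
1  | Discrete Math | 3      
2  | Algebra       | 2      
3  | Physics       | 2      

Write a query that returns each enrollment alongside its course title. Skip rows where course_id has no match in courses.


INNER JOIN keeps only enrollments rows whose course_id matches an id in courses. Walk through each enrollment:
  - enrollment 1 (Uma): course_id=1 -> matches Discrete Math
  - enrollment 2 (Karen): course_id=3 -> matches Physics
  - enrollment 3 (Nate): course_id=1 -> matches Discrete Math
  - enrollment 4 (Olivia): course_id=NULL, no match -> dropped
  - enrollment 5 (Ivan): course_id=3 -> matches Physics
  - enrollment 6 (Pete): course_id=3 -> matches Physics
  - enrollment 7 (Victor): course_id=2 -> matches Algebra
So 1 of 7 rows is dropped.

SQL:
SELECT a.student, b.title AS course
FROM enrollments a
INNER JOIN courses b ON a.course_id = b.id

Result:
student | course       
--------+--------------
Uma     | Discrete Math
Karen   | Physics      
Nate    | Discrete Math
Ivan    | Physics      
Pete    | Physics      
Victor  | Algebra      


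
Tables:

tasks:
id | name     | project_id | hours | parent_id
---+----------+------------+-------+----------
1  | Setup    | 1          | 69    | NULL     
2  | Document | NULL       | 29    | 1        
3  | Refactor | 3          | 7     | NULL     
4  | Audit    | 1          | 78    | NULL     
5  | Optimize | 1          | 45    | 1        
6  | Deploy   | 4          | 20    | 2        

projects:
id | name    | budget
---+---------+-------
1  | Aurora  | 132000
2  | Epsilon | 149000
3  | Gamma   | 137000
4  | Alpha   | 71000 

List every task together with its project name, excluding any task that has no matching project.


INNER JOIN keeps only tasks rows whose project_id matches an id in projects. Walk through each task:
  - task 1 (Setup): project_id=1 -> matches Aurora
  - task 2 (Document): project_id=NULL, no match -> dropped
  - task 3 (Refactor): project_id=3 -> matches Gamma
  - task 4 (Audit): project_id=1 -> matches Aurora
  - task 5 (Optimize): project_id=1 -> matches Aurora
  - task 6 (Deploy): project_id=4 -> matches Alpha
So 1 of 6 rows is dropped.

SQL:
SELECT a.name, b.name AS project
FROM tasks a
INNER JOIN projects b ON a.project_id = b.id

Result:
name     | project
---------+--------
Setup    | Aurora 
Refactor | Gamma  
Audit    | Aurora 
Optimize | Aurora 
Deploy   | Alpha  


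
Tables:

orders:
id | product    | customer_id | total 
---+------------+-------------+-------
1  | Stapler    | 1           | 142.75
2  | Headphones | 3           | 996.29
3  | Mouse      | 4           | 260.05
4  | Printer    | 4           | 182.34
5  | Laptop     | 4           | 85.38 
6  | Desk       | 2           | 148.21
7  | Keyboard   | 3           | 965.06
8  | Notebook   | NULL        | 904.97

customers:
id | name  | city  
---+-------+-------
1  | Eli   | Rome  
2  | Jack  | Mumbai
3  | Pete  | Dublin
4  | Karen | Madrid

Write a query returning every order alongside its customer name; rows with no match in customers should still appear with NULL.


LEFT JOIN keeps every row from orders (the left table); where customer_id has no match in customers, the customer columns become NULL. Walk through each order:
  - order 1 (Stapler): customer_id=1 -> matches Eli
  - order 2 (Headphones): customer_id=3 -> matches Pete
  - order 3 (Mouse): customer_id=4 -> matches Karen
  - order 4 (Printer): customer_id=4 -> matches Karen
  - order 5 (Laptop): customer_id=4 -> matches Karen
  - order 6 (Desk): customer_id=2 -> matches Jack
  - order 7 (Keyboard): customer_id=3 -> matches Pete
  - order 8 (Notebook): customer_id=NULL, no match -> kept with NULL
All 8 rows appear; 1 has NULL customer.

SQL:
SELECT a.product, b.name AS customer
FROM orders a
LEFT JOIN customers b ON a.customer_id = b.id

Result:
product    | customer
-----------+---------
Stapler    | Eli     
Headphones | Pete    
Mouse      | Karen   
Printer    | Karen   
Laptop     | Karen   
Desk       | Jack    
Keyboard   | Pete    
Notebook   | NULL    


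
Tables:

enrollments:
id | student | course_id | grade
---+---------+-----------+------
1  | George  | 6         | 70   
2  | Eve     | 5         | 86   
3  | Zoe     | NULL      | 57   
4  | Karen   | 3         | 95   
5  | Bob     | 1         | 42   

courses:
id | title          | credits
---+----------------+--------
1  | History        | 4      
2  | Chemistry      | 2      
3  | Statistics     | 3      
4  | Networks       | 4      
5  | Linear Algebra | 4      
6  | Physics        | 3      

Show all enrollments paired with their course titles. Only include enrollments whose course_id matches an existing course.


INNER JOIN keeps only enrollments rows whose course_id matches an id in courses. Walk through each enrollment:
  - enrollment 1 (George): course_id=6 -> matches Physics
  - enrollment 2 (Eve): course_id=5 -> matches Linear Algebra
  - enrollment 3 (Zoe): course_id=NULL, no match -> dropped
  - enrollment 4 (Karen): course_id=3 -> matches Statistics
  - enrollment 5 (Bob): course_id=1 -> matches History
So 1 of 5 rows is dropped.

SQL:
SELECT a.student, b.title AS course
FROM enrollments a
INNER JOIN courses b ON a.course_id = b.id

Result:
student | course        
--------+---------------
George  | Physics       
Eve     | Linear Algebra
Karen   | Statistics    
Bob     | History       


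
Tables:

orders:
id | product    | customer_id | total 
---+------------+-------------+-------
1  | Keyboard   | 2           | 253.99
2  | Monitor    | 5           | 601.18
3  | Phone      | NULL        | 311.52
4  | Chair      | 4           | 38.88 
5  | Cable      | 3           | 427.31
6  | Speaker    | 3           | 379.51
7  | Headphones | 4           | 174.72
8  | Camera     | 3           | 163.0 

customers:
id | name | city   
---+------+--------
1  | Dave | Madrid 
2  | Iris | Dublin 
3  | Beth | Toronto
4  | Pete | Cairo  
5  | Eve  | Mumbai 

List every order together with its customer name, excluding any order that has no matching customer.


INNER JOIN keeps only orders rows whose customer_id matches an id in customers. Walk through each order:
  - order 1 (Keyboard): customer_id=2 -> matches Iris
  - order 2 (Monitor): customer_id=5 -> matches Eve
  - order 3 (Phone): customer_id=NULL, no match -> dropped
  - order 4 (Chair): customer_id=4 -> matches Pete
  - order 5 (Cable): customer_id=3 -> matches Beth
  - order 6 (Speaker): customer_id=3 -> matches Beth
  - order 7 (Headphones): customer_id=4 -> matches Pete
  - order 8 (Camera): customer_id=3 -> matches Beth
So 1 of 8 rows is dropped.

SQL:
SELECT a.product, b.name AS customer
FROM orders a
INNER JOIN customers b ON a.customer_id = b.id

Result:
product    | customer
-----------+---------
Keyboard   | Iris    
Monitor    | Eve     
Chair      | Pete    
Cable      | Beth    
Speaker    | Beth    
Headphones | Pete    
Camera     | Beth    


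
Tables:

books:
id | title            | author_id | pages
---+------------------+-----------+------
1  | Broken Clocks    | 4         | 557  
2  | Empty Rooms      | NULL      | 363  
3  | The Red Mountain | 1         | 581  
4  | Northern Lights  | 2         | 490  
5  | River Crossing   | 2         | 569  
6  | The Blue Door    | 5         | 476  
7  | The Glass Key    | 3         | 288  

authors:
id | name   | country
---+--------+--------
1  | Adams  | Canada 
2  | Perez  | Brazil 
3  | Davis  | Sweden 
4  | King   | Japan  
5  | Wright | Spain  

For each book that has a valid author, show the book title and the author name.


INNER JOIN keeps only books rows whose author_id matches an id in authors. Walk through each book:
  - book 1 (Broken Clocks): author_id=4 -> matches King
  - book 2 (Empty Rooms): author_id=NULL, no match -> dropped
  - book 3 (The Red Mountain): author_id=1 -> matches Adams
  - book 4 (Northern Lights): author_id=2 -> matches Perez
  - book 5 (River Crossing): author_id=2 -> matches Perez
  - book 6 (The Blue Door): author_id=5 -> matches Wright
  - book 7 (The Glass Key): author_id=3 -> matches Davis
So 1 of 7 rows is dropped.

SQL:
SELECT a.title, b.name AS author
FROM books a
INNER JOIN authors b ON a.author_id = b.id

Result:
title            | author
-----------------+-------
Broken Clocks    | King  
The Red Mountain | Adams 
Northern Lights  | Perez 
River Crossing   | Perez 
The Blue Door    | Wright
The Glass Key    | Davis 


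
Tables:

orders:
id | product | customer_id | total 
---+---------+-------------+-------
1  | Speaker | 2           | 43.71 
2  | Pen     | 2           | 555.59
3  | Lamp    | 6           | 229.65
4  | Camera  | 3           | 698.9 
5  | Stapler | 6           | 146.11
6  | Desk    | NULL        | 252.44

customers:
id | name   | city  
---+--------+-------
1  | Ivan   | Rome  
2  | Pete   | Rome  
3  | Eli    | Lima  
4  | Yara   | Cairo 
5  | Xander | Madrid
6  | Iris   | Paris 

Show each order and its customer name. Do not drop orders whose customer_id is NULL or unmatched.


LEFT JOIN keeps every row from orders (the left table); where customer_id has no match in customers, the customer columns become NULL. Walk through each order:
  - order 1 (Speaker): customer_id=2 -> matches Pete
  - order 2 (Pen): customer_id=2 -> matches Pete
  - order 3 (Lamp): customer_id=6 -> matches Iris
  - order 4 (Camera): customer_id=3 -> matches Eli
  - order 5 (Stapler): customer_id=6 -> matches Iris
  - order 6 (Desk): customer_id=NULL, no match -> kept with NULL
All 6 rows appear; 1 has NULL customer.

SQL:
SELECT a.product, b.name AS customer
FROM orders a
LEFT JOIN customers b ON a.customer_id = b.id

Result:
product | customer
--------+---------
Speaker | Pete    
Pen     | Pete    
Lamp    | Iris    
Camera  | Eli     
Stapler | Iris    
Desk    | NULL    


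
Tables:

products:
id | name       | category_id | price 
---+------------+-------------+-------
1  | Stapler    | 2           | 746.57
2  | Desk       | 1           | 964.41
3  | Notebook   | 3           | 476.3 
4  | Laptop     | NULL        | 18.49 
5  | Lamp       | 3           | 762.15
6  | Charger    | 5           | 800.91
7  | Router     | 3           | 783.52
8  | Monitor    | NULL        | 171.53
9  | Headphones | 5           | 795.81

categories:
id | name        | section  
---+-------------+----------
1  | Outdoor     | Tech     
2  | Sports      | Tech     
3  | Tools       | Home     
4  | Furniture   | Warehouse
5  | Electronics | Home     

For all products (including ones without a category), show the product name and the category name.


LEFT JOIN keeps every row from products (the left table); where category_id has no match in categories, the category columns become NULL. Walk through each product:
  - product 1 (Stapler): category_id=2 -> matches Sports
  - product 2 (Desk): category_id=1 -> matches Outdoor
  - product 3 (Notebook): category_id=3 -> matches Tools
  - product 4 (Laptop): category_id=NULL, no match -> kept with NULL
  - product 5 (Lamp): category_id=3 -> matches Tools
  - product 6 (Charger): category_id=5 -> matches Electronics
  - product 7 (Router): category_id=3 -> matches Tools
  - product 8 (Monitor): category_id=NULL, no match -> kept with NULL
  - product 9 (Headphones): category_id=5 -> matches Electronics
All 9 rows appear; 2 have NULL category.

SQL:
SELECT a.name, b.name AS category
FROM products a
LEFT JOIN categories b ON a.category_id = b.id

Result:
name       | category   
-----------+------------
Stapler    | Sports     
Desk       | Outdoor    
Notebook   | Tools      
Laptop     | NULL       
Lamp       | Tools      
Charger    | Electronics
Router     | Tools      
Monitor    | NULL       
Headphones | Electronics


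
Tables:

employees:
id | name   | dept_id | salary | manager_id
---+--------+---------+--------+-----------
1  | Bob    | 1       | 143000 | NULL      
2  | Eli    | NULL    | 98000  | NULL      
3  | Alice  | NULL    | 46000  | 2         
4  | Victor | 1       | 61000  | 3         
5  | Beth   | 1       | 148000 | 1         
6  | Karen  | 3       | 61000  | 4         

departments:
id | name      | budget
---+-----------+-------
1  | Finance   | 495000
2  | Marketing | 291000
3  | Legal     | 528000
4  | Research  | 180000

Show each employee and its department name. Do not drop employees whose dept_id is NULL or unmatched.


LEFT JOIN keeps every row from employees (the left table); where dept_id has no match in departments, the department columns become NULL. Walk through each employee:
  - employee 1 (Bob): dept_id=1 -> matches Finance
  - employee 2 (Eli): dept_id=NULL, no match -> kept with NULL
  - employee 3 (Alice): dept_id=NULL, no match -> kept with NULL
  - employee 4 (Victor): dept_id=1 -> matches Finance
  - employee 5 (Beth): dept_id=1 -> matches Finance
  - employee 6 (Karen): dept_id=3 -> matches Legal
All 6 rows appear; 2 have NULL department.

SQL:
SELECT a.name, b.name AS department
FROM employees a
LEFT JOIN departments b ON a.dept_id = b.id

Result:
name   | department
-------+-----------
Bob    | Finance   
Eli    | NULL      
Alice  | NULL      
Victor | Finance   
Beth   | Finance   
Karen  | Legal     


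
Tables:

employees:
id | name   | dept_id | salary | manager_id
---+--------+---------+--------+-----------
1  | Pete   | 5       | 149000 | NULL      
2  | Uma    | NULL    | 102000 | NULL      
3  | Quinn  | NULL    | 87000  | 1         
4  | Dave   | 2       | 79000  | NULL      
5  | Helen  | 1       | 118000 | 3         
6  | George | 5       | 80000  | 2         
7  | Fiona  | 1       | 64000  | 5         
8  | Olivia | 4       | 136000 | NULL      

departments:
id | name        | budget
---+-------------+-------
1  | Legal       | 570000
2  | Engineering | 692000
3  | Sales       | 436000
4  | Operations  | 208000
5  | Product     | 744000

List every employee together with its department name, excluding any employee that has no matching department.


INNER JOIN keeps only employees rows whose dept_id matches an id in departments. Walk through each employee:
  - employee 1 (Pete): dept_id=5 -> matches Product
  - employee 2 (Uma): dept_id=NULL, no match -> dropped
  - employee 3 (Quinn): dept_id=NULL, no match -> dropped
  - employee 4 (Dave): dept_id=2 -> matches Engineering
  - employee 5 (Helen): dept_id=1 -> matches Legal
  - employee 6 (George): dept_id=5 -> matches Product
  - employee 7 (Fiona): dept_id=1 -> matches Legal
  - employee 8 (Olivia): dept_id=4 -> matches Operations
So 2 of 8 rows are dropped.

SQL:
SELECT a.name, b.name AS department
FROM employees a
INNER JOIN departments b ON a.dept_id = b.id

Result:
name   | department 
-------+------------
Pete   | Product    
Dave   | Engineering
Helen  | Legal      
George | Product    
Fiona  | Legal      
Olivia | Operations 


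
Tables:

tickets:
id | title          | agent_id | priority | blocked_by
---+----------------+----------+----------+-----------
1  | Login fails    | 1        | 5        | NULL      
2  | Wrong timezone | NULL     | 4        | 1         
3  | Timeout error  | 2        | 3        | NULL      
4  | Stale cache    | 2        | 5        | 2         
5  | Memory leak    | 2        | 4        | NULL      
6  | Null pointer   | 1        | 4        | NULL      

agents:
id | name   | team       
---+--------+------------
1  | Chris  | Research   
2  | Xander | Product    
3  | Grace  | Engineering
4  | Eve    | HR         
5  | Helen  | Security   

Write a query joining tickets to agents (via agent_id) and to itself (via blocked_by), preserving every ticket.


Two LEFT JOINs from the same base table tickets: one to agents via agent_id, one to tickets itself via blocked_by. Both are LEFT so every ticket is preserved.
Match against agents:
  - ticket 1 (Login fails): agent_id=1 -> matches Chris
  - ticket 2 (Wrong timezone): agent_id=NULL, no match -> kept with NULL
  - ticket 3 (Timeout error): agent_id=2 -> matches Xander
  - ticket 4 (Stale cache): agent_id=2 -> matches Xander
  - ticket 5 (Memory leak): agent_id=2 -> matches Xander
  - ticket 6 (Null pointer): agent_id=1 -> matches Chris
Match against tickets (self):
  - ticket 1 (Login fails): blocked_by=NULL -> NULL
  - ticket 2 (Wrong timezone): blocked_by=1 -> Login fails
  - ticket 3 (Timeout error): blocked_by=NULL -> NULL
  - ticket 4 (Stale cache): blocked_by=2 -> Wrong timezone
  - ticket 5 (Memory leak): blocked_by=NULL -> NULL
  - ticket 6 (Null pointer): blocked_by=NULL -> NULL

SQL:
SELECT a.title, b.name AS agent, c.title AS blocked_by
FROM tickets a
LEFT JOIN agents b ON a.agent_id = b.id
LEFT JOIN tickets c ON a.blocked_by = c.id

Result:
title          | agent  | blocked_by    
---------------+--------+---------------
Login fails    | Chris  | NULL          
Wrong timezone | NULL   | Login fails   
Timeout error  | Xander | NULL          
Stale cache    | Xander | Wrong timezone
Memory leak    | Xander | NULL          
Null pointer   | Chris  | NULL          


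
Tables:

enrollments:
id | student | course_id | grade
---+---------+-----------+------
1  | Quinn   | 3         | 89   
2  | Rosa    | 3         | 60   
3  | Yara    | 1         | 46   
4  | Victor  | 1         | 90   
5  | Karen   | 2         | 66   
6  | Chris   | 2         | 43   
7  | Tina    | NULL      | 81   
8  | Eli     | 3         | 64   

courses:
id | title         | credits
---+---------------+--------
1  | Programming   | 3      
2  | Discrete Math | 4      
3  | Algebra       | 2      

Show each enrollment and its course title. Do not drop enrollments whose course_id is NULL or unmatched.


LEFT JOIN keeps every row from enrollments (the left table); where course_id has no match in courses, the course columns become NULL. Walk through each enrollment:
  - enrollment 1 (Quinn): course_id=3 -> matches Algebra
  - enrollment 2 (Rosa): course_id=3 -> matches Algebra
  - enrollment 3 (Yara): course_id=1 -> matches Programming
  - enrollment 4 (Victor): course_id=1 -> matches Programming
  - enrollment 5 (Karen): course_id=2 -> matches Discrete Math
  - enrollment 6 (Chris): course_id=2 -> matches Discrete Math
  - enrollment 7 (Tina): course_id=NULL, no match -> kept with NULL
  - enrollment 8 (Eli): course_id=3 -> matches Algebra
All 8 rows appear; 1 has NULL course.

SQL:
SELECT a.student, b.title AS course
FROM enrollments a
LEFT JOIN courses b ON a.course_id = b.id

Result:
student | course       
--------+--------------
Quinn   | Algebra      
Rosa    | Algebra      
Yara    | Programming  
Victor  | Programming  
Karen   | Discrete Math
Chris   | Discrete Math
Tina    | NULL         
Eli     | Algebra      
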